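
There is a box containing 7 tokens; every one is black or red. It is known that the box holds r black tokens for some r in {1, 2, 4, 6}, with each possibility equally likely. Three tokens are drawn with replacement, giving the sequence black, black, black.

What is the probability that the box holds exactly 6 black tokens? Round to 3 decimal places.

The likelihood of the observed sequence under each hypothesis: P(data | r = 1) = (1/7)(1/7)(1/7) = 0.0029155; P(data | r = 2) = (2/7)(2/7)(2/7) = 0.023324; P(data | r = 4) = (4/7)(4/7)(4/7) = 0.18659; P(data | r = 6) = (6/7)(6/7)(6/7) = 0.62974.
Weighting by the prior gives 1/4 · 0.0029155 = 0.00072886, 1/4 · 0.023324 = 0.0058309, 1/4 · 0.18659 = 0.046647, 1/4 · 0.62974 = 0.15743; these sum to 0.21064.
So P(r = 6 | data) = (0.15743) / (0.21064) = 0.7474.

0.747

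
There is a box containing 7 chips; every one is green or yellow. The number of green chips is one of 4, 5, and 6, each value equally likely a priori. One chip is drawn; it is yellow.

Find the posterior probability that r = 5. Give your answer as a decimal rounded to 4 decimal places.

0.3333

For each hypothesis, P(data | H) works out to: P(data | r = 4) = (3/7) = 3/7; P(data | r = 5) = (2/7) = 2/7; P(data | r = 6) = (1/7) = 1/7.
The prior-weighted likelihoods are 1/3 · 3/7 = 1/7, 1/3 · 2/7 = 2/21, 1/3 · 1/7 = 1/21; these sum to 2/7.
Therefore the posterior P(r = 5 | data) = (2/21) / (2/7) = 1/3.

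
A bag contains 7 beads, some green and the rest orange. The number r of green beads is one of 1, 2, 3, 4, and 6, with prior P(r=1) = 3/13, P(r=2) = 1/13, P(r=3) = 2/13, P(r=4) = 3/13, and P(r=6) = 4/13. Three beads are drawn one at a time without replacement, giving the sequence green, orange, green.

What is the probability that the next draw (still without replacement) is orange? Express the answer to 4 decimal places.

0.3497

Compute the likelihood of the observed sequence for each case: P(data | r = 1) = (1/7)(6/6)(0/5) = 0; P(data | r = 2) = (2/7)(5/6)(1/5) = 1/21; P(data | r = 3) = (3/7)(4/6)(2/5) = 4/35; P(data | r = 4) = (4/7)(3/6)(3/5) = 6/35; P(data | r = 6) = (6/7)(1/6)(5/5) = 1/7.
Weighting by the prior gives 3/13 · 0 = 0, 1/13 · 1/21 = 1/273, 2/13 · 4/35 = 8/455, 3/13 · 6/35 = 18/455, 4/13 · 1/7 = 4/91; with total 11/105.
Normalising, the posterior is P(r = 1 | data) = 0, P(r = 2 | data) = 5/143, P(r = 3 | data) = 24/143, P(r = 4 | data) = 54/143, P(r = 6 | data) = 60/143.
The predictive probability is P(orange next | data) = (1)(5/143) + (3/4)(24/143) + (1/2)(54/143) + (0)(60/143) = 50/143.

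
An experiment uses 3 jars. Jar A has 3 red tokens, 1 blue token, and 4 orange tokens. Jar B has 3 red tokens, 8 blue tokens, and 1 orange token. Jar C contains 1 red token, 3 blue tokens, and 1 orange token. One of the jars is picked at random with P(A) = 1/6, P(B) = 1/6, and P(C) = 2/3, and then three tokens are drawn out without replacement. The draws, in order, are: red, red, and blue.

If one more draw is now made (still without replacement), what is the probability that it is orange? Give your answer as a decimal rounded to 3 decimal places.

0.338

The likelihood of the observed sequence under each hypothesis: P(data | jar A) = (3/8)(2/7)(1/6) = 0.017857; P(data | jar B) = (3/12)(2/11)(8/10) = 0.036364; P(data | jar C) = (1/5)(0/4) = 0.
The prior-weighted likelihoods are 1/6 · 0.017857 = 0.0029762, 1/6 · 0.036364 = 0.0060606, 2/3 · 0 = 0; with total 0.0090368.
Dividing through by the total gives posterior P(jar A | data) = 0.32934, P(jar B | data) = 0.67066, P(jar C | data) = 0.
The predictive probability is P(orange next | data) = (4/5)(0.32934) + (1/9)(0.67066) = 0.33799.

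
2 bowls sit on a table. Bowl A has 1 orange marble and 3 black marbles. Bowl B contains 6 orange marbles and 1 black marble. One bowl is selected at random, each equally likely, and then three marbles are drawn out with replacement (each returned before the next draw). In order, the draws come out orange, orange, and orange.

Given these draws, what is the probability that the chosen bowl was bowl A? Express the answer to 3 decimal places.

Under each hypothesis, the probability of the observed sequence is: P(data | bowl A) = (1/4)(1/4)(1/4) = 0.015625; P(data | bowl B) = (6/7)(6/7)(6/7) = 0.62974.
The prior-weighted likelihoods are 1/2 · 0.015625 = 0.0078125, 1/2 · 0.62974 = 0.31487; summing to 0.32268.
By Bayes' rule, P(bowl A | data) = (0.0078125) / (0.32268) = 0.024211.

0.024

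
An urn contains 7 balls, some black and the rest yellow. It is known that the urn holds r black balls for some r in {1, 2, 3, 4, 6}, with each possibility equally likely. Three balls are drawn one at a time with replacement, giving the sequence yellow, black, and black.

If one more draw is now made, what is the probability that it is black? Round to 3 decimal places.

0.550

The likelihood of the observed sequence under each hypothesis: P(data | r = 1) = (6/7)(1/7)(1/7) = 0.017493; P(data | r = 2) = (5/7)(2/7)(2/7) = 0.058309; P(data | r = 3) = (4/7)(3/7)(3/7) = 0.10496; P(data | r = 4) = (3/7)(4/7)(4/7) = 0.13994; P(data | r = 6) = (1/7)(6/7)(6/7) = 0.10496.
Multiplying each by its prior: 1/5 · 0.017493 = 0.0034985, 1/5 · 0.058309 = 0.011662, 1/5 · 0.10496 = 0.020991, 1/5 · 0.13994 = 0.027988, 1/5 · 0.10496 = 0.020991; with total 0.085131.
Normalising, the posterior is P(r = 1 | data) = 0.041096, P(r = 2 | data) = 0.13699, P(r = 3 | data) = 0.24658, P(r = 4 | data) = 0.32877, P(r = 6 | data) = 0.24658.
The predictive probability is P(black next | data) = (1/7)(0.041096) + (2/7)(0.13699) + (3/7)(0.24658) + (4/7)(0.32877) + (6/7)(0.24658) = 0.5499.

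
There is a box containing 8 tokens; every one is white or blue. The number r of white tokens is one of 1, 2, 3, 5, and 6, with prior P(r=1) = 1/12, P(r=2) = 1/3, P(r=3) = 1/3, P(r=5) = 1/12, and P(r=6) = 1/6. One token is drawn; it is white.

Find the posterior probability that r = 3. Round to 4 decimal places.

The likelihood of this draw under each hypothesis: P(data | r = 1) = (1/8) = 1/8; P(data | r = 2) = (2/8) = 1/4; P(data | r = 3) = (3/8) = 3/8; P(data | r = 5) = (5/8) = 5/8; P(data | r = 6) = (6/8) = 3/4.
Multiplying each by its prior: 1/12 · 1/8 = 1/96, 1/3 · 1/4 = 1/12, 1/3 · 3/8 = 1/8, 1/12 · 5/8 = 5/96, 1/6 · 3/4 = 1/8; these sum to 19/48.
By Bayes' rule, P(r = 3 | data) = (1/8) / (19/48) = 6/19.

0.3158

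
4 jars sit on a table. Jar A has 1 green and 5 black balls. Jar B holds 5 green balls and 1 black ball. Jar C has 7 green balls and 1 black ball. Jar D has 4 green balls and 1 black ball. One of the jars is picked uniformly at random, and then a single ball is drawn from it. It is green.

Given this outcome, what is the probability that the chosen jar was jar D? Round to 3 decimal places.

0.299

Under each hypothesis, the probability of this draw is: P(data | jar A) = (1/6) = 1/6; P(data | jar B) = (5/6) = 5/6; P(data | jar C) = (7/8) = 7/8; P(data | jar D) = (4/5) = 4/5.
The prior-weighted likelihoods are 1/4 · 1/6 = 1/24, 1/4 · 5/6 = 5/24, 1/4 · 7/8 = 7/32, 1/4 · 4/5 = 1/5; summing to 107/160.
Therefore the posterior P(jar D | data) = (1/5) / (107/160) = 32/107.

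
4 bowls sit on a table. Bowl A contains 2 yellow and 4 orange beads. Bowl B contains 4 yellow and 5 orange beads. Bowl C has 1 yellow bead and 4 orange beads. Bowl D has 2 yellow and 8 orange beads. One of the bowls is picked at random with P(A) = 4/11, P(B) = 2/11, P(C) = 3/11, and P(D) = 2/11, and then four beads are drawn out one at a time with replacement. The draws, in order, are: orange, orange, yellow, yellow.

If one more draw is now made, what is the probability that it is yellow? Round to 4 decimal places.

0.3255

Under each hypothesis, the probability of the observed sequence is: P(data | bowl A) = (4/6)(4/6)(2/6)(2/6) = 0.049383; P(data | bowl B) = (5/9)(5/9)(4/9)(4/9) = 0.060966; P(data | bowl C) = (4/5)(4/5)(1/5)(1/5) = 0.0256; P(data | bowl D) = (8/10)(8/10)(2/10)(2/10) = 0.0256.
Multiplying each by its prior: 4/11 · 0.049383 = 0.017957, 2/11 · 0.060966 = 0.011085, 3/11 · 0.0256 = 0.0069818, 2/11 · 0.0256 = 0.0046545; summing to 0.040678.
The posterior is then P(bowl A | data) = 0.44145, P(bowl B | data) = 0.2725, P(bowl C | data) = 0.17163, P(bowl D | data) = 0.11442.
The predictive probability is P(yellow next | data) = (1/3)(0.44145) + (4/9)(0.2725) + (1/5)(0.17163) + (1/5)(0.11442) = 0.32547.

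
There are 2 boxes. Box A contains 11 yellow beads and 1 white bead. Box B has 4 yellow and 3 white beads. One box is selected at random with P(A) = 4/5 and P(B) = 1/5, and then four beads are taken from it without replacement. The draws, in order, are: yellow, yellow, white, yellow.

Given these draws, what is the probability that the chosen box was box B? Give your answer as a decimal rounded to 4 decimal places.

0.2045

Compute the likelihood of the observed sequence for each case: P(data | box A) = (11/12)(10/11)(1/10)(9/9) = 1/12; P(data | box B) = (4/7)(3/6)(3/5)(2/4) = 3/35.
The prior-weighted likelihoods are 4/5 · 1/12 = 1/15, 1/5 · 3/35 = 3/175; summing to 44/525.
Therefore the posterior P(box B | data) = (3/175) / (44/525) = 9/44.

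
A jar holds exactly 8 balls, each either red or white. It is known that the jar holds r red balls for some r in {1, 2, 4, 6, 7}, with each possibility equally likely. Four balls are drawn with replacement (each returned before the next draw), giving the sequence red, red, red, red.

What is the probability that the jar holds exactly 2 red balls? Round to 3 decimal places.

0.004

For each hypothesis, P(data | H) works out to: P(data | r = 1) = (1/8)(1/8)(1/8)(1/8) = 0.00024414; P(data | r = 2) = (2/8)(2/8)(2/8)(2/8) = 0.0039062; P(data | r = 4) = (4/8)(4/8)(4/8)(4/8) = 0.0625; P(data | r = 6) = (6/8)(6/8)(6/8)(6/8) = 0.31641; P(data | r = 7) = (7/8)(7/8)(7/8)(7/8) = 0.58618.
Multiplying each by its prior: 1/5 · 0.00024414 = 4.8828e-05, 1/5 · 0.0039062 = 0.00078125, 1/5 · 0.0625 = 0.0125, 1/5 · 0.31641 = 0.063281, 1/5 · 0.58618 = 0.11724; summing to 0.19385.
By Bayes' rule, P(r = 2 | data) = (0.00078125) / (0.19385) = 0.0040302.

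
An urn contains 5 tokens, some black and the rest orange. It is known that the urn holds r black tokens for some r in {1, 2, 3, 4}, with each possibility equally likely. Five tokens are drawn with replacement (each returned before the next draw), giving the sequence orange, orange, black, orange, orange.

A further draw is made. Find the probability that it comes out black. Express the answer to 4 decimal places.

Under each hypothesis, the probability of the observed sequence is: P(data | r = 1) = (4/5)(4/5)(1/5)(4/5)(4/5) = 0.08192; P(data | r = 2) = (3/5)(3/5)(2/5)(3/5)(3/5) = 0.05184; P(data | r = 3) = (2/5)(2/5)(3/5)(2/5)(2/5) = 0.01536; P(data | r = 4) = (1/5)(1/5)(4/5)(1/5)(1/5) = 0.00128.
Weighting by the prior gives 1/4 · 0.08192 = 0.02048, 1/4 · 0.05184 = 0.01296, 1/4 · 0.01536 = 0.00384, 1/4 · 0.00128 = 0.00032; summing to 0.0376.
The posterior is then P(r = 1 | data) = 0.54468, P(r = 2 | data) = 0.34468, P(r = 3 | data) = 0.10213, P(r = 4 | data) = 0.0085106.
Averaging over the posterior, P(black next | data) = (1/5)(0.54468) + (2/5)(0.34468) + (3/5)(0.10213) + (4/5)(0.0085106) = 0.31489.

0.3149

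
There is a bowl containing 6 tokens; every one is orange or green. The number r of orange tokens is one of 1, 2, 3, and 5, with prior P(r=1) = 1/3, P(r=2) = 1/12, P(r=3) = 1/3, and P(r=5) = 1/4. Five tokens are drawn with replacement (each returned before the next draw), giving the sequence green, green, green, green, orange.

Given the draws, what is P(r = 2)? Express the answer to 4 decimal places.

Under each hypothesis, the probability of the observed sequence is: P(data | r = 1) = (5/6)(5/6)(5/6)(5/6)(1/6) = 0.080376; P(data | r = 2) = (4/6)(4/6)(4/6)(4/6)(2/6) = 0.065844; P(data | r = 3) = (3/6)(3/6)(3/6)(3/6)(3/6) = 0.03125; P(data | r = 5) = (1/6)(1/6)(1/6)(1/6)(5/6) = 0.000643.
Multiplying each by its prior: 1/3 · 0.080376 = 0.026792, 1/12 · 0.065844 = 0.005487, 1/3 · 0.03125 = 0.010417, 1/4 · 0.000643 = 0.00016075; these sum to 0.042856.
By Bayes' rule, P(r = 2 | data) = (0.005487) / (0.042856) = 0.12803.

0.1280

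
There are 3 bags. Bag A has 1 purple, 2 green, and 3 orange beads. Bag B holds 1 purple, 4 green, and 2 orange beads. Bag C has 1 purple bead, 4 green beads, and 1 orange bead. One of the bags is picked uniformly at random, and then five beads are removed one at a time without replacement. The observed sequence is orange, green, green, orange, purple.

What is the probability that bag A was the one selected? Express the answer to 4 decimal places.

Compute the likelihood of the observed sequence for each case: P(data | bag A) = (3/6)(2/5)(1/4)(2/3)(1/2) = 0.016667; P(data | bag B) = (2/7)(4/6)(3/5)(1/4)(1/3) = 0.0095238; P(data | bag C) = (1/6)(4/5)(3/4)(0/3) = 0.
The prior-weighted likelihoods are 1/3 · 0.016667 = 0.0055556, 1/3 · 0.0095238 = 0.0031746, 1/3 · 0 = 0; with total 0.0087302.
So P(bag A | data) = (0.0055556) / (0.0087302) = 0.63636.

0.6364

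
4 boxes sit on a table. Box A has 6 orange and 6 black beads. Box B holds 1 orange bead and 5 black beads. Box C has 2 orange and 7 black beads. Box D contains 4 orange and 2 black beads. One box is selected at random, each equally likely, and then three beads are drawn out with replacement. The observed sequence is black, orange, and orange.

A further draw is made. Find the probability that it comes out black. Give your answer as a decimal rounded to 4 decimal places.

Under each hypothesis, the probability of the observed sequence is: P(data | box A) = (6/12)(6/12)(6/12) = 1/8; P(data | box B) = (5/6)(1/6)(1/6) = 5/216; P(data | box C) = (7/9)(2/9)(2/9) = 28/729; P(data | box D) = (2/6)(4/6)(4/6) = 4/27.
Weighting by the prior gives 1/4 · 1/8 = 1/32, 1/4 · 5/216 = 5/864, 1/4 · 28/729 = 7/729, 1/4 · 4/27 = 1/27; with total 61/729.
Normalising, the posterior is P(box A | data) = 0.37346, P(box B | data) = 0.06916, P(box C | data) = 0.11475, P(box D | data) = 0.44262.
The predictive probability is P(black next | data) = (1/2)(0.37346) + (5/6)(0.06916) + (7/9)(0.11475) + (1/3)(0.44262) = 0.48116.

0.4812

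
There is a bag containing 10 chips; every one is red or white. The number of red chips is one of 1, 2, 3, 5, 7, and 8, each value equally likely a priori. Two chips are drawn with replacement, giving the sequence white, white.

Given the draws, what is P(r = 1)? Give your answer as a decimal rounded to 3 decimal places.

0.349

The likelihood of the observed sequence under each hypothesis: P(data | r = 1) = (9/10)(9/10) = 81/100; P(data | r = 2) = (8/10)(8/10) = 16/25; P(data | r = 3) = (7/10)(7/10) = 49/100; P(data | r = 5) = (5/10)(5/10) = 1/4; P(data | r = 7) = (3/10)(3/10) = 9/100; P(data | r = 8) = (2/10)(2/10) = 1/25.
The prior-weighted likelihoods are 1/6 · 81/100 = 27/200, 1/6 · 16/25 = 8/75, 1/6 · 49/100 = 49/600, 1/6 · 1/4 = 1/24, 1/6 · 9/100 = 3/200, 1/6 · 1/25 = 1/150; with total 29/75.
By Bayes' rule, P(r = 1 | data) = (27/200) / (29/75) = 81/232.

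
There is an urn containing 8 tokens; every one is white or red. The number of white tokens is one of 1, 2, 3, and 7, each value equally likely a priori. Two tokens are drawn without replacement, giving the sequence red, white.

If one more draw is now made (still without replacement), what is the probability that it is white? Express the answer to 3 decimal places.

0.341

Under each hypothesis, the probability of the observed sequence is: P(data | r = 1) = (7/8)(1/7) = 1/8; P(data | r = 2) = (6/8)(2/7) = 3/14; P(data | r = 3) = (5/8)(3/7) = 15/56; P(data | r = 7) = (1/8)(7/7) = 1/8.
Multiplying each by its prior: 1/4 · 1/8 = 1/32, 1/4 · 3/14 = 3/56, 1/4 · 15/56 = 15/224, 1/4 · 1/8 = 1/32; these sum to 41/224.
Normalising, the posterior is P(r = 1 | data) = 7/41, P(r = 2 | data) = 12/41, P(r = 3 | data) = 15/41, P(r = 7 | data) = 7/41.
So P(white next | data) = Σ P(white next | H) P(H | data) = (0)(7/41) + (1/6)(12/41) + (1/3)(15/41) + (1)(7/41) = 14/41.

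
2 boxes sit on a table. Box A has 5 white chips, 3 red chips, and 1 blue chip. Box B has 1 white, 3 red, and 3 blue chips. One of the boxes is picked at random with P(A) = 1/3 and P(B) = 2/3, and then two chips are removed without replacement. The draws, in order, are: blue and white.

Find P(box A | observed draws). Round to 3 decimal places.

Compute the likelihood of the observed sequence for each case: P(data | box A) = (1/9)(5/8) = 0.069444; P(data | box B) = (3/7)(1/6) = 0.071429.
The prior-weighted likelihoods are 1/3 · 0.069444 = 0.023148, 2/3 · 0.071429 = 0.047619; these sum to 0.070767.
Hence P(box A | data) = (0.023148) / (0.070767) = 0.3271.

0.327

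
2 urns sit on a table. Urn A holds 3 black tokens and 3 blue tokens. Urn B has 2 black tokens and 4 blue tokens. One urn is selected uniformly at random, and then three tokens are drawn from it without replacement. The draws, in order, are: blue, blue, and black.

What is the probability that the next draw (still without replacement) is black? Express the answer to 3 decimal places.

0.476

For each hypothesis, P(data | H) works out to: P(data | urn A) = (3/6)(2/5)(3/4) = 3/20; P(data | urn B) = (4/6)(3/5)(2/4) = 1/5.
Multiplying each by its prior: 1/2 · 3/20 = 3/40, 1/2 · 1/5 = 1/10; summing to 7/40.
The posterior is then P(urn A | data) = 3/7, P(urn B | data) = 4/7.
So P(black next | data) = Σ P(black next | H) P(H | data) = (2/3)(3/7) + (1/3)(4/7) = 10/21.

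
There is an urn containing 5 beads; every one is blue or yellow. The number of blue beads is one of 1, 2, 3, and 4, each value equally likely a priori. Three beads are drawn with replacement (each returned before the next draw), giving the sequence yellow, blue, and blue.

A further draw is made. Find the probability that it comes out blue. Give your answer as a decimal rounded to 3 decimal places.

For each hypothesis, P(data | H) works out to: P(data | r = 1) = (4/5)(1/5)(1/5) = 4/125; P(data | r = 2) = (3/5)(2/5)(2/5) = 12/125; P(data | r = 3) = (2/5)(3/5)(3/5) = 18/125; P(data | r = 4) = (1/5)(4/5)(4/5) = 16/125.
The prior-weighted likelihoods are 1/4 · 4/125 = 1/125, 1/4 · 12/125 = 3/125, 1/4 · 18/125 = 9/250, 1/4 · 16/125 = 4/125; these sum to 1/10.
The posterior is then P(r = 1 | data) = 2/25, P(r = 2 | data) = 6/25, P(r = 3 | data) = 9/25, P(r = 4 | data) = 8/25.
The predictive probability is P(blue next | data) = (1/5)(2/25) + (2/5)(6/25) + (3/5)(9/25) + (4/5)(8/25) = 73/125.

0.584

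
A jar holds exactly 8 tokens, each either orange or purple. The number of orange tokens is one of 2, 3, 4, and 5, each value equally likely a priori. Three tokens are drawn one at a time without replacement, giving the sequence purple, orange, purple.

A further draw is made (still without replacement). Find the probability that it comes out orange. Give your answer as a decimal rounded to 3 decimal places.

0.448

Under each hypothesis, the probability of the observed sequence is: P(data | r = 2) = (6/8)(2/7)(5/6) = 5/28; P(data | r = 3) = (5/8)(3/7)(4/6) = 5/28; P(data | r = 4) = (4/8)(4/7)(3/6) = 1/7; P(data | r = 5) = (3/8)(5/7)(2/6) = 5/56.
Multiplying each by its prior: 1/4 · 5/28 = 5/112, 1/4 · 5/28 = 5/112, 1/4 · 1/7 = 1/28, 1/4 · 5/56 = 5/224; with total 33/224.
Normalising, the posterior is P(r = 2 | data) = 10/33, P(r = 3 | data) = 10/33, P(r = 4 | data) = 8/33, P(r = 5 | data) = 5/33.
Averaging over the posterior, P(orange next | data) = (1/5)(10/33) + (2/5)(10/33) + (3/5)(8/33) + (4/5)(5/33) = 74/165.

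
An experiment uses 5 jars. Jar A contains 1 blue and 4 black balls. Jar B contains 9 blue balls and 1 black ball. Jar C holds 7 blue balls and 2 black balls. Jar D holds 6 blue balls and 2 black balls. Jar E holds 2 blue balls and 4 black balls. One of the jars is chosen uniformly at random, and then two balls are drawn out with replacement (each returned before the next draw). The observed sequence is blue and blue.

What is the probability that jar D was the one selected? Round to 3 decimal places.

Compute the likelihood of the observed sequence for each case: P(data | jar A) = (1/5)(1/5) = 0.04; P(data | jar B) = (9/10)(9/10) = 0.81; P(data | jar C) = (7/9)(7/9) = 0.60494; P(data | jar D) = (6/8)(6/8) = 0.5625; P(data | jar E) = (2/6)(2/6) = 0.11111.
The prior-weighted likelihoods are 1/5 · 0.04 = 0.008, 1/5 · 0.81 = 0.162, 1/5 · 0.60494 = 0.12099, 1/5 · 0.5625 = 0.1125, 1/5 · 0.11111 = 0.022222; with total 0.42571.
By Bayes' rule, P(jar D | data) = (0.1125) / (0.42571) = 0.26426.

0.264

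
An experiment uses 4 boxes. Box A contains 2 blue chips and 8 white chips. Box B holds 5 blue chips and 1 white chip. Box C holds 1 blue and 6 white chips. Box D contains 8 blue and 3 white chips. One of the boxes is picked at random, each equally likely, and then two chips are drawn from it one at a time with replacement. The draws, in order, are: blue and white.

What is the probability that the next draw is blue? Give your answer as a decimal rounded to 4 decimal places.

0.4994

Compute the likelihood of the observed sequence for each case: P(data | box A) = (2/10)(8/10) = 0.16; P(data | box B) = (5/6)(1/6) = 0.13889; P(data | box C) = (1/7)(6/7) = 0.12245; P(data | box D) = (8/11)(3/11) = 0.19835.
The prior-weighted likelihoods are 1/4 · 0.16 = 0.04, 1/4 · 0.13889 = 0.034722, 1/4 · 0.12245 = 0.030612, 1/4 · 0.19835 = 0.049587; these sum to 0.15492.
Dividing through by the total gives posterior P(box A | data) = 0.2582, P(box B | data) = 0.22413, P(box C | data) = 0.1976, P(box D | data) = 0.32008.
So P(blue next | data) = Σ P(blue next | H) P(H | data) = (1/5)(0.2582) + (5/6)(0.22413) + (1/7)(0.1976) + (8/11)(0.32008) = 0.49942.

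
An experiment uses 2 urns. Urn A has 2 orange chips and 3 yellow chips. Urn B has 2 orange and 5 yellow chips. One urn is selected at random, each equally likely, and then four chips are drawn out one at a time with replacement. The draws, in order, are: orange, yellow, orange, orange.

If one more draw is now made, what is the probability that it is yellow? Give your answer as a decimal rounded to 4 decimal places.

Under each hypothesis, the probability of the observed sequence is: P(data | urn A) = (2/5)(3/5)(2/5)(2/5) = 0.0384; P(data | urn B) = (2/7)(5/7)(2/7)(2/7) = 0.01666.
Weighting by the prior gives 1/2 · 0.0384 = 0.0192, 1/2 · 0.01666 = 0.0083299; summing to 0.02753.
Normalising, the posterior is P(urn A | data) = 0.69742, P(urn B | data) = 0.30258.
Averaging over the posterior, P(yellow next | data) = (3/5)(0.69742) + (5/7)(0.30258) = 0.63458.

0.6346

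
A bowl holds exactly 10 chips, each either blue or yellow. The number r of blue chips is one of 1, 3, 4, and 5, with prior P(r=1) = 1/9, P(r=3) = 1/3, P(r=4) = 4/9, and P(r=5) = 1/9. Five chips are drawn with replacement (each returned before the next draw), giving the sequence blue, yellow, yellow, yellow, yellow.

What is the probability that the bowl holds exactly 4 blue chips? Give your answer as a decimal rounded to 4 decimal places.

Under each hypothesis, the probability of the observed sequence is: P(data | r = 1) = (1/10)(9/10)(9/10)(9/10)(9/10) = 0.06561; P(data | r = 3) = (3/10)(7/10)(7/10)(7/10)(7/10) = 0.07203; P(data | r = 4) = (4/10)(6/10)(6/10)(6/10)(6/10) = 0.05184; P(data | r = 5) = (5/10)(5/10)(5/10)(5/10)(5/10) = 0.03125.
The prior-weighted likelihoods are 1/9 · 0.06561 = 0.00729, 1/3 · 0.07203 = 0.02401, 4/9 · 0.05184 = 0.02304, 1/9 · 0.03125 = 0.0034722; with total 0.057812.
Hence P(r = 4 | data) = (0.02304) / (0.057812) = 0.39853.

0.3985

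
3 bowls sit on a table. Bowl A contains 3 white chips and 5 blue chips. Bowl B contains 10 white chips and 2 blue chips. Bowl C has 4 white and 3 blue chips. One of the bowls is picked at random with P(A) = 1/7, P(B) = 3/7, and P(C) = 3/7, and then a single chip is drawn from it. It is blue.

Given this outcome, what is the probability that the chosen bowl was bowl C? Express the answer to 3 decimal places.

The likelihood of this draw under each hypothesis: P(data | bowl A) = (5/8) = 5/8; P(data | bowl B) = (2/12) = 1/6; P(data | bowl C) = (3/7) = 3/7.
Multiplying each by its prior: 1/7 · 5/8 = 5/56, 3/7 · 1/6 = 1/14, 3/7 · 3/7 = 9/49; these sum to 135/392.
Therefore the posterior P(bowl C | data) = (9/49) / (135/392) = 8/15.

0.533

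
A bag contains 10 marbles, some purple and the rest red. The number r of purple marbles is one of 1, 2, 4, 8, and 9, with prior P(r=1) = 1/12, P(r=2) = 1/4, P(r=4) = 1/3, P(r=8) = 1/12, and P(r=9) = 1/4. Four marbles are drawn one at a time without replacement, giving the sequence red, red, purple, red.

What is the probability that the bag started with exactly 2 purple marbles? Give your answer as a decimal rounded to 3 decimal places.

Under each hypothesis, the probability of the observed sequence is: P(data | r = 1) = (9/10)(8/9)(1/8)(7/7) = 1/10; P(data | r = 2) = (8/10)(7/9)(2/8)(6/7) = 2/15; P(data | r = 4) = (6/10)(5/9)(4/8)(4/7) = 2/21; P(data | r = 8) = (2/10)(1/9)(8/8)(0/7) = 0; P(data | r = 9) = (1/10)(0/9) = 0.
Multiplying each by its prior: 1/12 · 1/10 = 1/120, 1/4 · 2/15 = 1/30, 1/3 · 2/21 = 2/63, 1/12 · 0 = 0, 1/4 · 0 = 0; summing to 37/504.
Hence P(r = 2 | data) = (1/30) / (37/504) = 84/185.

0.454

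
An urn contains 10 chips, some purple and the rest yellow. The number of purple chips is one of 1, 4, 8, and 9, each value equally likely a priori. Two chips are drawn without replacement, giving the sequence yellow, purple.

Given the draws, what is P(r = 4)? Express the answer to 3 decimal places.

For each hypothesis, P(data | H) works out to: P(data | r = 1) = (9/10)(1/9) = 1/10; P(data | r = 4) = (6/10)(4/9) = 4/15; P(data | r = 8) = (2/10)(8/9) = 8/45; P(data | r = 9) = (1/10)(9/9) = 1/10.
Multiplying each by its prior: 1/4 · 1/10 = 1/40, 1/4 · 4/15 = 1/15, 1/4 · 8/45 = 2/45, 1/4 · 1/10 = 1/40; these sum to 29/180.
Therefore the posterior P(r = 4 | data) = (1/15) / (29/180) = 12/29.

0.414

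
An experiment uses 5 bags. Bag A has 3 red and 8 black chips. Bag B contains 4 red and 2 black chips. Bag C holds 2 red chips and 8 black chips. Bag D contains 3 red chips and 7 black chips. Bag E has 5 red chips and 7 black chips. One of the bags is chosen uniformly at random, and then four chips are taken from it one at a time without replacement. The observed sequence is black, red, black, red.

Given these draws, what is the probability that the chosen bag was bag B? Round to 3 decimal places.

0.265

The likelihood of the observed sequence under each hypothesis: P(data | bag A) = (8/11)(3/10)(7/9)(2/8) = 0.042424; P(data | bag B) = (2/6)(4/5)(1/4)(3/3) = 0.066667; P(data | bag C) = (8/10)(2/9)(7/8)(1/7) = 0.022222; P(data | bag D) = (7/10)(3/9)(6/8)(2/7) = 0.05; P(data | bag E) = (7/12)(5/11)(6/10)(4/9) = 0.070707.
The prior-weighted likelihoods are 1/5 · 0.042424 = 0.0084848, 1/5 · 0.066667 = 0.013333, 1/5 · 0.022222 = 0.0044444, 1/5 · 0.05 = 0.01, 1/5 · 0.070707 = 0.014141; these sum to 0.050404.
By Bayes' rule, P(bag B | data) = (0.013333) / (0.050404) = 0.26453.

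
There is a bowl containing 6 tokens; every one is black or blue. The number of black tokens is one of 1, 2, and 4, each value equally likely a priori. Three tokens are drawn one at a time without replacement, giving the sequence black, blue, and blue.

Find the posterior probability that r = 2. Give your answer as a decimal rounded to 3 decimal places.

0.462

The likelihood of the observed sequence under each hypothesis: P(data | r = 1) = (1/6)(5/5)(4/4) = 1/6; P(data | r = 2) = (2/6)(4/5)(3/4) = 1/5; P(data | r = 4) = (4/6)(2/5)(1/4) = 1/15.
Multiplying each by its prior: 1/3 · 1/6 = 1/18, 1/3 · 1/5 = 1/15, 1/3 · 1/15 = 1/45; with total 13/90.
So P(r = 2 | data) = (1/15) / (13/90) = 6/13.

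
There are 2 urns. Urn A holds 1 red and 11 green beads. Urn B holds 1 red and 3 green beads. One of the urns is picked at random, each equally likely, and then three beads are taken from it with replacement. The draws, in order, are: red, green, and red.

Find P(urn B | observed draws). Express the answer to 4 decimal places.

0.8804

Compute the likelihood of the observed sequence for each case: P(data | urn A) = (1/12)(11/12)(1/12) = 0.0063657; P(data | urn B) = (1/4)(3/4)(1/4) = 0.046875.
Weighting by the prior gives 1/2 · 0.0063657 = 0.0031829, 1/2 · 0.046875 = 0.023438; these sum to 0.02662.
So P(urn B | data) = (0.023438) / (0.02662) = 0.88043.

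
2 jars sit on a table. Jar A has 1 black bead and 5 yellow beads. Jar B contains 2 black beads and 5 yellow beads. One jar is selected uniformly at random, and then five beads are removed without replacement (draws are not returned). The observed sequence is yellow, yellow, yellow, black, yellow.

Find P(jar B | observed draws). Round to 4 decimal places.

Under each hypothesis, the probability of the observed sequence is: P(data | jar A) = (5/6)(4/5)(3/4)(1/3)(2/2) = 1/6; P(data | jar B) = (5/7)(4/6)(3/5)(2/4)(2/3) = 2/21.
Weighting by the prior gives 1/2 · 1/6 = 1/12, 1/2 · 2/21 = 1/21; with total 11/84.
Therefore the posterior P(jar B | data) = (1/21) / (11/84) = 4/11.

0.3636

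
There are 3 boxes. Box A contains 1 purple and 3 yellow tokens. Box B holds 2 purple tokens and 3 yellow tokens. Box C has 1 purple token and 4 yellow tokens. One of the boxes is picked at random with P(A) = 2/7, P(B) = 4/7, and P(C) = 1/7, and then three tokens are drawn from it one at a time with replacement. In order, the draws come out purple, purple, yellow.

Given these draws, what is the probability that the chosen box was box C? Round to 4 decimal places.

The likelihood of the observed sequence under each hypothesis: P(data | box A) = (1/4)(1/4)(3/4) = 0.046875; P(data | box B) = (2/5)(2/5)(3/5) = 0.096; P(data | box C) = (1/5)(1/5)(4/5) = 0.032.
Weighting by the prior gives 2/7 · 0.046875 = 0.013393, 4/7 · 0.096 = 0.054857, 1/7 · 0.032 = 0.0045714; summing to 0.072821.
Hence P(box C | data) = (0.0045714) / (0.072821) = 0.062776.

0.0628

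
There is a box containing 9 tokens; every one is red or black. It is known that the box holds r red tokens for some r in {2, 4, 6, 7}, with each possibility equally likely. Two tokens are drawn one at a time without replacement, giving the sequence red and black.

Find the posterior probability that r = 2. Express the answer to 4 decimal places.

The likelihood of the observed sequence under each hypothesis: P(data | r = 2) = (2/9)(7/8) = 7/36; P(data | r = 4) = (4/9)(5/8) = 5/18; P(data | r = 6) = (6/9)(3/8) = 1/4; P(data | r = 7) = (7/9)(2/8) = 7/36.
The prior-weighted likelihoods are 1/4 · 7/36 = 7/144, 1/4 · 5/18 = 5/72, 1/4 · 1/4 = 1/16, 1/4 · 7/36 = 7/144; these sum to 11/48.
So P(r = 2 | data) = (7/144) / (11/48) = 7/33.

0.2121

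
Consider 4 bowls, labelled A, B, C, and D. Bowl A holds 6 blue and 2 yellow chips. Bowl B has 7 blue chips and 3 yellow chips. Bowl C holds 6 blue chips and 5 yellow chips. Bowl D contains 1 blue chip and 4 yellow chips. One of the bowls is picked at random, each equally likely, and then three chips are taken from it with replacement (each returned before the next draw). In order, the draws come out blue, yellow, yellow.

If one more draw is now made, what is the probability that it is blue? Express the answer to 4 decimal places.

0.4744

Under each hypothesis, the probability of the observed sequence is: P(data | bowl A) = (6/8)(2/8)(2/8) = 0.046875; P(data | bowl B) = (7/10)(3/10)(3/10) = 0.063; P(data | bowl C) = (6/11)(5/11)(5/11) = 0.1127; P(data | bowl D) = (1/5)(4/5)(4/5) = 0.128.
Multiplying each by its prior: 1/4 · 0.046875 = 0.011719, 1/4 · 0.063 = 0.01575, 1/4 · 0.1127 = 0.028174, 1/4 · 0.128 = 0.032; with total 0.087643.
Normalising, the posterior is P(bowl A | data) = 0.13371, P(bowl B | data) = 0.17971, P(bowl C | data) = 0.32147, P(bowl D | data) = 0.36512.
So P(blue next | data) = Σ P(blue next | H) P(H | data) = (3/4)(0.13371) + (7/10)(0.17971) + (6/11)(0.32147) + (1/5)(0.36512) = 0.47445.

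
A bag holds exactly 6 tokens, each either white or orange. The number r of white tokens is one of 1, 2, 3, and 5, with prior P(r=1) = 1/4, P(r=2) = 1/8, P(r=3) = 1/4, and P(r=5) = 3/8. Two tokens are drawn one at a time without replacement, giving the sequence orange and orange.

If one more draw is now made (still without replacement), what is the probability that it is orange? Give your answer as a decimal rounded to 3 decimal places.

0.609

For each hypothesis, P(data | H) works out to: P(data | r = 1) = (5/6)(4/5) = 2/3; P(data | r = 2) = (4/6)(3/5) = 2/5; P(data | r = 3) = (3/6)(2/5) = 1/5; P(data | r = 5) = (1/6)(0/5) = 0.
The prior-weighted likelihoods are 1/4 · 2/3 = 1/6, 1/8 · 2/5 = 1/20, 1/4 · 1/5 = 1/20, 3/8 · 0 = 0; these sum to 4/15.
Dividing through by the total gives posterior P(r = 1 | data) = 5/8, P(r = 2 | data) = 3/16, P(r = 3 | data) = 3/16, P(r = 5 | data) = 0.
The predictive probability is P(orange next | data) = (3/4)(5/8) + (1/2)(3/16) + (1/4)(3/16) = 39/64.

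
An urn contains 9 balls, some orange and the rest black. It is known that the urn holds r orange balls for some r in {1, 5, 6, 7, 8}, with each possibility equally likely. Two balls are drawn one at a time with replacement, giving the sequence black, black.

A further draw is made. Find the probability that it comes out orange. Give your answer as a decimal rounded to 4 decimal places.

0.2766

Compute the likelihood of the observed sequence for each case: P(data | r = 1) = (8/9)(8/9) = 64/81; P(data | r = 5) = (4/9)(4/9) = 16/81; P(data | r = 6) = (3/9)(3/9) = 1/9; P(data | r = 7) = (2/9)(2/9) = 4/81; P(data | r = 8) = (1/9)(1/9) = 1/81.
Weighting by the prior gives 1/5 · 64/81 = 64/405, 1/5 · 16/81 = 16/405, 1/5 · 1/9 = 1/45, 1/5 · 4/81 = 4/405, 1/5 · 1/81 = 1/405; with total 94/405.
Normalising, the posterior is P(r = 1 | data) = 32/47, P(r = 5 | data) = 8/47, P(r = 6 | data) = 9/94, P(r = 7 | data) = 2/47, P(r = 8 | data) = 1/94.
The predictive probability is P(orange next | data) = (1/9)(32/47) + (5/9)(8/47) + (2/3)(9/94) + (7/9)(2/47) + (8/9)(1/94) = 13/47.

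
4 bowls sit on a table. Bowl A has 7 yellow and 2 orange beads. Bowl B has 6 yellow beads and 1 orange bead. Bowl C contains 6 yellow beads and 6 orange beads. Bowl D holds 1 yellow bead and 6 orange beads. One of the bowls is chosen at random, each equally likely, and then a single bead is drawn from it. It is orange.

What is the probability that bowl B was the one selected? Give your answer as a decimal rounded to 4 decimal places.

0.0829

For each hypothesis, P(data | H) works out to: P(data | bowl A) = (2/9) = 2/9; P(data | bowl B) = (1/7) = 1/7; P(data | bowl C) = (6/12) = 1/2; P(data | bowl D) = (6/7) = 6/7.
Multiplying each by its prior: 1/4 · 2/9 = 1/18, 1/4 · 1/7 = 1/28, 1/4 · 1/2 = 1/8, 1/4 · 6/7 = 3/14; summing to 31/72.
So P(bowl B | data) = (1/28) / (31/72) = 18/217.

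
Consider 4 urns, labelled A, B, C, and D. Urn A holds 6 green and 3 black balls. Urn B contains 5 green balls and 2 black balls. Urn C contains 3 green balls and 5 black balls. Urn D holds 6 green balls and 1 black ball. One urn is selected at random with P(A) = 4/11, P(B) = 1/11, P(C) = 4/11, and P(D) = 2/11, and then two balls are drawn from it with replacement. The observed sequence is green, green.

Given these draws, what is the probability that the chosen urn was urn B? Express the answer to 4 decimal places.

For each hypothesis, P(data | H) works out to: P(data | urn A) = (6/9)(6/9) = 0.44444; P(data | urn B) = (5/7)(5/7) = 0.5102; P(data | urn C) = (3/8)(3/8) = 0.14062; P(data | urn D) = (6/7)(6/7) = 0.73469.
Weighting by the prior gives 4/11 · 0.44444 = 0.16162, 1/11 · 0.5102 = 0.046382, 4/11 · 0.14062 = 0.051136, 2/11 · 0.73469 = 0.13358; these sum to 0.39272.
Therefore the posterior P(urn B | data) = (0.046382) / (0.39272) = 0.11811.

0.1181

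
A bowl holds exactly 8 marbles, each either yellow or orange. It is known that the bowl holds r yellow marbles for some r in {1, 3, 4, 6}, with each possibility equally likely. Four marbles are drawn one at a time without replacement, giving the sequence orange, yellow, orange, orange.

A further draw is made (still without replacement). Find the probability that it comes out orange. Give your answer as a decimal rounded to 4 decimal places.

0.6667

The likelihood of the observed sequence under each hypothesis: P(data | r = 1) = (7/8)(1/7)(6/6)(5/5) = 0.125; P(data | r = 3) = (5/8)(3/7)(4/6)(3/5) = 0.10714; P(data | r = 4) = (4/8)(4/7)(3/6)(2/5) = 0.057143; P(data | r = 6) = (2/8)(6/7)(1/6)(0/5) = 0.
Multiplying each by its prior: 1/4 · 0.125 = 0.03125, 1/4 · 0.10714 = 0.026786, 1/4 · 0.057143 = 0.014286, 1/4 · 0 = 0; these sum to 0.072321.
Normalising, the posterior is P(r = 1 | data) = 0.4321, P(r = 3 | data) = 0.37037, P(r = 4 | data) = 0.19753, P(r = 6 | data) = 0.
Averaging over the posterior, P(orange next | data) = (1)(0.4321) + (1/2)(0.37037) + (1/4)(0.19753) = 0.66667.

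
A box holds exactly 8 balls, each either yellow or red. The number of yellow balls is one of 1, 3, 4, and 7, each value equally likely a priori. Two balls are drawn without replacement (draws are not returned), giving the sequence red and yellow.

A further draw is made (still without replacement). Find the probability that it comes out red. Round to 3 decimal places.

For each hypothesis, P(data | H) works out to: P(data | r = 1) = (7/8)(1/7) = 1/8; P(data | r = 3) = (5/8)(3/7) = 15/56; P(data | r = 4) = (4/8)(4/7) = 2/7; P(data | r = 7) = (1/8)(7/7) = 1/8.
Weighting by the prior gives 1/4 · 1/8 = 1/32, 1/4 · 15/56 = 15/224, 1/4 · 2/7 = 1/14, 1/4 · 1/8 = 1/32; these sum to 45/224.
The posterior is then P(r = 1 | data) = 7/45, P(r = 3 | data) = 1/3, P(r = 4 | data) = 16/45, P(r = 7 | data) = 7/45.
So P(red next | data) = Σ P(red next | H) P(H | data) = (1)(7/45) + (2/3)(1/3) + (1/2)(16/45) + (0)(7/45) = 5/9.

0.556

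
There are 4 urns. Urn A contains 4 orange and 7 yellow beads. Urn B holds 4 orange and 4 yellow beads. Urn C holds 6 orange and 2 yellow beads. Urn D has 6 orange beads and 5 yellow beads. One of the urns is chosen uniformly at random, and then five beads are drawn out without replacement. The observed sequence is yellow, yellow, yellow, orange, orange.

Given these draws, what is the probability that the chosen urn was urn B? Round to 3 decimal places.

Compute the likelihood of the observed sequence for each case: P(data | urn A) = (7/11)(6/10)(5/9)(4/8)(3/7) = 0.045455; P(data | urn B) = (4/8)(3/7)(2/6)(4/5)(3/4) = 0.042857; P(data | urn C) = (2/8)(1/7)(0/6) = 0; P(data | urn D) = (5/11)(4/10)(3/9)(6/8)(5/7) = 0.032468.
Multiplying each by its prior: 1/4 · 0.045455 = 0.011364, 1/4 · 0.042857 = 0.010714, 1/4 · 0 = 0, 1/4 · 0.032468 = 0.0081169; with total 0.030195.
By Bayes' rule, P(urn B | data) = (0.010714) / (0.030195) = 0.35484.

0.355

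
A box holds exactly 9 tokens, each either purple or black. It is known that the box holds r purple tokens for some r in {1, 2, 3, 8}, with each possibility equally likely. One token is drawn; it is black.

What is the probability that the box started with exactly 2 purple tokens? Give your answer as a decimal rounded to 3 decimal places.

Under each hypothesis, the probability of this draw is: P(data | r = 1) = (8/9) = 8/9; P(data | r = 2) = (7/9) = 7/9; P(data | r = 3) = (6/9) = 2/3; P(data | r = 8) = (1/9) = 1/9.
Weighting by the prior gives 1/4 · 8/9 = 2/9, 1/4 · 7/9 = 7/36, 1/4 · 2/3 = 1/6, 1/4 · 1/9 = 1/36; summing to 11/18.
Hence P(r = 2 | data) = (7/36) / (11/18) = 7/22.

0.318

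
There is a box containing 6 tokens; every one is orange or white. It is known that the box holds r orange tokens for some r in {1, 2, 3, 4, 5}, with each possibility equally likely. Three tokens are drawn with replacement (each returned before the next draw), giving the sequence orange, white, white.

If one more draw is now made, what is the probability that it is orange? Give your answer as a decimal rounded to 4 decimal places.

0.4111

For each hypothesis, P(data | H) works out to: P(data | r = 1) = (1/6)(5/6)(5/6) = 25/216; P(data | r = 2) = (2/6)(4/6)(4/6) = 4/27; P(data | r = 3) = (3/6)(3/6)(3/6) = 1/8; P(data | r = 4) = (4/6)(2/6)(2/6) = 2/27; P(data | r = 5) = (5/6)(1/6)(1/6) = 5/216.
Weighting by the prior gives 1/5 · 25/216 = 5/216, 1/5 · 4/27 = 4/135, 1/5 · 1/8 = 1/40, 1/5 · 2/27 = 2/135, 1/5 · 5/216 = 1/216; with total 7/72.
Normalising, the posterior is P(r = 1 | data) = 5/21, P(r = 2 | data) = 32/105, P(r = 3 | data) = 9/35, P(r = 4 | data) = 16/105, P(r = 5 | data) = 1/21.
So P(orange next | data) = Σ P(orange next | H) P(H | data) = (1/6)(5/21) + (1/3)(32/105) + (1/2)(9/35) + (2/3)(16/105) + (5/6)(1/21) = 37/90.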